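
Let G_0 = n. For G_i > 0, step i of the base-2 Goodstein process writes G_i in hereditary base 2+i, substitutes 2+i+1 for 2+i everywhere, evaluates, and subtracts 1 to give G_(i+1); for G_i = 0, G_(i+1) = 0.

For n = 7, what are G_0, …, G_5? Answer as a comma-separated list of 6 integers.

[0] 7 ≡ 2^2 + 2 + 1 (base 2). Lift 3: 31. −1: 30.
[1] 30 ≡ 3^3 + 3 (base 3). Lift 4: 260. −1: 259.
[2] 259 ≡ 4^4 + 3 (base 4). Lift 5: 3128. −1: 3127.
[3] 3127 ≡ 5^5 + 2 (base 5). Lift 6: 46658. −1: 46657.
[4] 46657 ≡ 6^6 + 1 (base 6). Lift 7: 823544. −1: 823543.

7, 30, 259, 3127, 46657, 823543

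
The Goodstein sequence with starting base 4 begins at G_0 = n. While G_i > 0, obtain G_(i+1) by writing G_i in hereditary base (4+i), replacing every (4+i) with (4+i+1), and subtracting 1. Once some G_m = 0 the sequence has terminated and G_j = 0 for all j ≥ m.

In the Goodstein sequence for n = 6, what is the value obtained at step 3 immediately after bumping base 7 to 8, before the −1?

[0] 6 ≡ 4 + 2 (base 4). Lift 5: 7. −1: 6.
[1] 6 ≡ 5 + 1 (base 5). Lift 6: 7. −1: 6.
[2] 6 ≡ 6 (base 6). Lift 7: 7. −1: 6.
[3] 6 ≡ 6 (base 7). Lift 8: 6. −1: 5.

6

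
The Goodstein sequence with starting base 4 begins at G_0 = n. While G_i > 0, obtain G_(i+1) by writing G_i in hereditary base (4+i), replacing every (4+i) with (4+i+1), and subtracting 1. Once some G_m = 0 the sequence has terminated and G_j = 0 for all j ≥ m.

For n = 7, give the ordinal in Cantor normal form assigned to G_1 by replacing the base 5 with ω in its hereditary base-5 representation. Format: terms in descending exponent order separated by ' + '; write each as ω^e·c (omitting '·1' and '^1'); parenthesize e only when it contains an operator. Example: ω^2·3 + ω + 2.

ω + 2

i=0: 7 = 4 + 3 (b=4); 4→5: 5 + 3 = 8; 8−1 = 7
i=1: 7 = 5 + 2 (b=5); 5→6: 6 + 2 = 8; 8−1 = 7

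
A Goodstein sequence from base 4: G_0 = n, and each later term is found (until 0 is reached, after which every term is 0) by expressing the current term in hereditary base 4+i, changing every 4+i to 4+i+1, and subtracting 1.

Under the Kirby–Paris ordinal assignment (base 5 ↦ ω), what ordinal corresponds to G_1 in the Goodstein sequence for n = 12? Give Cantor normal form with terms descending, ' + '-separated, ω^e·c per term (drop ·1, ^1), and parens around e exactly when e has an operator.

ω·2 + 4

(0) 12|_4 = 3·4 ↦ 3·5|_5 = 15 ⇒ 14
(1) 14|_5 = 2·5 + 4 ↦ 2·6 + 4|_6 = 16 ⇒ 15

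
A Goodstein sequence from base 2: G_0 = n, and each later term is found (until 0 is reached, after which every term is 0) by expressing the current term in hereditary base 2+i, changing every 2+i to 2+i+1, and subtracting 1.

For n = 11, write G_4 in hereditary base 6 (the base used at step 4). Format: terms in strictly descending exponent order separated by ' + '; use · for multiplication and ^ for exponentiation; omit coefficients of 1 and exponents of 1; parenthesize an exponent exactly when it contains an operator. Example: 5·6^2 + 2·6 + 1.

11 —HB2→ 2^(2 + 1) + 2 + 1 —bump→ 3^(3 + 1) + 3 + 1 = 85 —(−1)→ 84
84 —HB3→ 3^(3 + 1) + 3 —bump→ 4^(4 + 1) + 4 = 1028 —(−1)→ 1027
1027 —HB4→ 4^(4 + 1) + 3 —bump→ 5^(5 + 1) + 3 = 15628 —(−1)→ 15627
15627 —HB5→ 5^(5 + 1) + 2 —bump→ 6^(6 + 1) + 2 = 279938 —(−1)→ 279937
279937 —HB6→ 6^(6 + 1) + 1 —bump→ 7^(7 + 1) + 1 = 5764802 —(−1)→ 5764801

6^(6 + 1) + 1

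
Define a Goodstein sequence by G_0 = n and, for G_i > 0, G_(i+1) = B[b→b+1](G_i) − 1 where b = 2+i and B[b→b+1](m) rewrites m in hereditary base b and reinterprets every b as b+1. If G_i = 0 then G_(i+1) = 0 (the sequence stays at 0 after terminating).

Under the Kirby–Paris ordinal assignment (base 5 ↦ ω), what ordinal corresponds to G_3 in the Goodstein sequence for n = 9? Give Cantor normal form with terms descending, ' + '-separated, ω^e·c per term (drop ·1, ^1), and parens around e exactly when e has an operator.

G_0=9  [base 2] 2^(2 + 1) + 1  →[2↦3]→  3^(3 + 1) + 1 = 82  −1 ⇒ G_1=81
G_1=81  [base 3] 3^(3 + 1)  →[3↦4]→  4^(4 + 1) = 1024  −1 ⇒ G_2=1023
G_2=1023  [base 4] 3·4^4 + 3·4^3 + 3·4^2 + 3·4 + 3  →[4↦5]→  3·5^5 + 3·5^3 + 3·5^2 + 3·5 + 3 = 9843  −1 ⇒ G_3=9842
G_3=9842  [base 5] 3·5^5 + 3·5^3 + 3·5^2 + 3·5 + 2  →[5↦6]→  3·6^6 + 3·6^3 + 3·6^2 + 3·6 + 2 = 140744  −1 ⇒ G_4=140743

ω^ω·3 + ω^3·3 + ω^2·3 + ω·3 + 2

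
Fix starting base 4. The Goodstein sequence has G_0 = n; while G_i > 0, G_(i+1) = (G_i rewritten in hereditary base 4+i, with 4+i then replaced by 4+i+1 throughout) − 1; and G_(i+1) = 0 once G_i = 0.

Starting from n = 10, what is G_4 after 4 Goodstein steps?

G_0 = 10. HB_4(10) = 2·4 + 2. Bump = 12. G_1 = 11.
G_1 = 11. HB_5(11) = 2·5 + 1. Bump = 13. G_2 = 12.
G_2 = 12. HB_6(12) = 2·6. Bump = 14. G_3 = 13.
G_3 = 13. HB_7(13) = 7 + 6. Bump = 14. G_4 = 13.

13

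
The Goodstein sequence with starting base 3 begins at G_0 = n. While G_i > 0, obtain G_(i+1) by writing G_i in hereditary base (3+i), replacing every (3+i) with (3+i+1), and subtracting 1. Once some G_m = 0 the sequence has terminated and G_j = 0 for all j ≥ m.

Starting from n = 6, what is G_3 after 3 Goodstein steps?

7

6 —HB3→ 2·3 —bump→ 2·4 = 8 —(−1)→ 7
7 —HB4→ 4 + 3 —bump→ 5 + 3 = 8 —(−1)→ 7
7 —HB5→ 5 + 2 —bump→ 6 + 2 = 8 —(−1)→ 7
7 —HB6→ 6 + 1 —bump→ 7 + 1 = 8 —(−1)→ 7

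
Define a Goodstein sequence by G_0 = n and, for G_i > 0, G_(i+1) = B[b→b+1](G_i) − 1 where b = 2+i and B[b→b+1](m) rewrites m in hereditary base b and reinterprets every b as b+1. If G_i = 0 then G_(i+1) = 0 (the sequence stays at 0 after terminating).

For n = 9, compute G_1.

81

G_0 = 9. HB_2(9) = 2^(2 + 1) + 1. Bump = 82. G_1 = 81.
G_1 = 81. HB_3(81) = 3^(3 + 1). Bump = 1024. G_2 = 1023.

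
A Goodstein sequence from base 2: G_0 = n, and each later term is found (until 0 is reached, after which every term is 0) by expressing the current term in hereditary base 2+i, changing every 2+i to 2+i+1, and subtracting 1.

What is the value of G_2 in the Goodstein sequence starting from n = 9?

1023

(0) 9|_2 = 2^(2 + 1) + 1 ↦ 3^(3 + 1) + 1|_3 = 82 ⇒ 81
(1) 81|_3 = 3^(3 + 1) ↦ 4^(4 + 1)|_4 = 1024 ⇒ 1023
(2) 1023|_4 = 3·4^4 + 3·4^3 + 3·4^2 + 3·4 + 3 ↦ 3·5^5 + 3·5^3 + 3·5^2 + 3·5 + 3|_5 = 9843 ⇒ 9842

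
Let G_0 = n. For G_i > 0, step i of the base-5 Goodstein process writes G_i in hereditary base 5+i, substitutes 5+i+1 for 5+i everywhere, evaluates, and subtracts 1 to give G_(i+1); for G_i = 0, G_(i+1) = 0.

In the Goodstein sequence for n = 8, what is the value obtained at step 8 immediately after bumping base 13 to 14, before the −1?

4

step 0: 8 = 5 + 3; sub 6 for 5: 6 + 3; = 9; G_1 = 9−1 = 8
step 1: 8 = 6 + 2; sub 7 for 6: 7 + 2; = 9; G_2 = 9−1 = 8
step 2: 8 = 7 + 1; sub 8 for 7: 8 + 1; = 9; G_3 = 9−1 = 8
step 3: 8 = 8; sub 9 for 8: 9; = 9; G_4 = 9−1 = 8
step 4: 8 = 8; sub 10 for 9: 8; = 8; G_5 = 8−1 = 7
step 5: 7 = 7; sub 11 for 10: 7; = 7; G_6 = 7−1 = 6
step 6: 6 = 6; sub 12 for 11: 6; = 6; G_7 = 6−1 = 5
step 7: 5 = 5; sub 13 for 12: 5; = 5; G_8 = 5−1 = 4
step 8: 4 = 4; sub 14 for 13: 4; = 4; G_9 = 4−1 = 3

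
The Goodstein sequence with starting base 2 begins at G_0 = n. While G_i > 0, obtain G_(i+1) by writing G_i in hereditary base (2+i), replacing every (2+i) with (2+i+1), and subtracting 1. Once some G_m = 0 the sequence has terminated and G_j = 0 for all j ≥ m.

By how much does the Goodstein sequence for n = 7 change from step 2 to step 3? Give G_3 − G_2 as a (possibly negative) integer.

7 —HB2→ 2^2 + 2 + 1 —bump→ 3^3 + 3 + 1 = 31 —(−1)→ 30
30 —HB3→ 3^3 + 3 —bump→ 4^4 + 4 = 260 —(−1)→ 259
259 —HB4→ 4^4 + 3 —bump→ 5^5 + 3 = 3128 —(−1)→ 3127

2868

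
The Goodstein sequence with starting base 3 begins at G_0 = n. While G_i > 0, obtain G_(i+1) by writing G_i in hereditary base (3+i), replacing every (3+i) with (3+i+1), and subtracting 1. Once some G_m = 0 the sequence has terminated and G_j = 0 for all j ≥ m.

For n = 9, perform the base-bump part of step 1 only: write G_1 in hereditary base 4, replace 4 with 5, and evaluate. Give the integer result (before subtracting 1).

18

i=0: 9 = 3^2 (b=3); 3→4: 4^2 = 16; 16−1 = 15
i=1: 15 = 3·4 + 3 (b=4); 4→5: 3·5 + 3 = 18; 18−1 = 17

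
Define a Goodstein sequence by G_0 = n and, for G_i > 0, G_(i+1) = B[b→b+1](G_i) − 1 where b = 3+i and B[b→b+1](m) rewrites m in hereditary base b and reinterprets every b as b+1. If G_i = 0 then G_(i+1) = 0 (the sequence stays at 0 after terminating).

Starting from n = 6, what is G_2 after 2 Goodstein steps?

7

[0] 6 ≡ 2·3 (base 3). Lift 4: 8. −1: 7.
[1] 7 ≡ 4 + 3 (base 4). Lift 5: 8. −1: 7.
[2] 7 ≡ 5 + 2 (base 5). Lift 6: 8. −1: 7.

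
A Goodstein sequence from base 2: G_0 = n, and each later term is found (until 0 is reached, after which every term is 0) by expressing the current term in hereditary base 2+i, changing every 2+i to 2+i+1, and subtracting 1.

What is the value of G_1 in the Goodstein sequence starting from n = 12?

G_0 = 12. HB_2(12) = 2^(2 + 1) + 2^2. Bump = 108. G_1 = 107.
G_1 = 107. HB_3(107) = 3^(3 + 1) + 2·3^2 + 2·3 + 2. Bump = 1066. G_2 = 1065.

107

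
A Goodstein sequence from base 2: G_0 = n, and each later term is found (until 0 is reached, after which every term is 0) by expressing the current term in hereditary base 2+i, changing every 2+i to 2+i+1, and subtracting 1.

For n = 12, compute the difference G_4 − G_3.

264334

i=0: 12 = 2^(2 + 1) + 2^2 (b=2); 2→3: 3^(3 + 1) + 3^3 = 108; 108−1 = 107
i=1: 107 = 3^(3 + 1) + 2·3^2 + 2·3 + 2 (b=3); 3→4: 4^(4 + 1) + 2·4^2 + 2·4 + 2 = 1066; 1066−1 = 1065
i=2: 1065 = 4^(4 + 1) + 2·4^2 + 2·4 + 1 (b=4); 4→5: 5^(5 + 1) + 2·5^2 + 2·5 + 1 = 15686; 15686−1 = 15685
i=3: 15685 = 5^(5 + 1) + 2·5^2 + 2·5 (b=5); 5→6: 6^(6 + 1) + 2·6^2 + 2·6 = 280020; 280020−1 = 280019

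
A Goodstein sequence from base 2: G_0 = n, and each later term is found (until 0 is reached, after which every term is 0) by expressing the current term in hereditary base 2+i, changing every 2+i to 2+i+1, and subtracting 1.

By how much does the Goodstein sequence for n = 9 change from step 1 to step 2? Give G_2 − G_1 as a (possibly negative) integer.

[0] 9 ≡ 2^(2 + 1) + 1 (base 2). Lift 3: 82. −1: 81.
[1] 81 ≡ 3^(3 + 1) (base 3). Lift 4: 1024. −1: 1023.

942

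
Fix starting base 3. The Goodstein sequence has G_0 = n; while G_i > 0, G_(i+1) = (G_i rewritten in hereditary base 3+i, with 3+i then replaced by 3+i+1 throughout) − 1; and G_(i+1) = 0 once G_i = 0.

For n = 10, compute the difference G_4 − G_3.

G_0=10  [base 3] 3^2 + 1  →[3↦4]→  4^2 + 1 = 17  −1 ⇒ G_1=16
G_1=16  [base 4] 4^2  →[4↦5]→  5^2 = 25  −1 ⇒ G_2=24
G_2=24  [base 5] 4·5 + 4  →[5↦6]→  4·6 + 4 = 28  −1 ⇒ G_3=27
G_3=27  [base 6] 4·6 + 3  →[6↦7]→  4·7 + 3 = 31  −1 ⇒ G_4=30

3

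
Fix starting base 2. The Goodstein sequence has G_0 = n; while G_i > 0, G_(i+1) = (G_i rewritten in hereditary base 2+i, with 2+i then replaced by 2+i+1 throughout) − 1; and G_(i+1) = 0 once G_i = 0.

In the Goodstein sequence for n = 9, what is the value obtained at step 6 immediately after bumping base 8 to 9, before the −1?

1162263922

step 0: 9 = 2^(2 + 1) + 1; sub 3 for 2: 3^(3 + 1) + 1; = 82; G_1 = 82−1 = 81
step 1: 81 = 3^(3 + 1); sub 4 for 3: 4^(4 + 1); = 1024; G_2 = 1024−1 = 1023
step 2: 1023 = 3·4^4 + 3·4^3 + 3·4^2 + 3·4 + 3; sub 5 for 4: 3·5^5 + 3·5^3 + 3·5^2 + 3·5 + 3; = 9843; G_3 = 9843−1 = 9842
step 3: 9842 = 3·5^5 + 3·5^3 + 3·5^2 + 3·5 + 2; sub 6 for 5: 3·6^6 + 3·6^3 + 3·6^2 + 3·6 + 2; = 140744; G_4 = 140744−1 = 140743
step 4: 140743 = 3·6^6 + 3·6^3 + 3·6^2 + 3·6 + 1; sub 7 for 6: 3·7^7 + 3·7^3 + 3·7^2 + 3·7 + 1; = 2471827; G_5 = 2471827−1 = 2471826
step 5: 2471826 = 3·7^7 + 3·7^3 + 3·7^2 + 3·7; sub 8 for 7: 3·8^8 + 3·8^3 + 3·8^2 + 3·8; = 50333400; G_6 = 50333400−1 = 50333399
step 6: 50333399 = 3·8^8 + 3·8^3 + 3·8^2 + 2·8 + 7; sub 9 for 8: 3·9^9 + 3·9^3 + 3·9^2 + 2·9 + 7; = 1162263922; G_7 = 1162263922−1 = 1162263921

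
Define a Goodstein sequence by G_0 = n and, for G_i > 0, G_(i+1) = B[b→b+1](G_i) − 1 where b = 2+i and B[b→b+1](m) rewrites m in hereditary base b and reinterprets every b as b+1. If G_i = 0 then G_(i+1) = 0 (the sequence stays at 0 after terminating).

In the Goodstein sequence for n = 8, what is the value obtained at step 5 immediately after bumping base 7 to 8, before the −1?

33554572

8 —HB2→ 2^(2 + 1) —bump→ 3^(3 + 1) = 81 —(−1)→ 80
80 —HB3→ 2·3^3 + 2·3^2 + 2·3 + 2 —bump→ 2·4^4 + 2·4^2 + 2·4 + 2 = 554 —(−1)→ 553
553 —HB4→ 2·4^4 + 2·4^2 + 2·4 + 1 —bump→ 2·5^5 + 2·5^2 + 2·5 + 1 = 6311 —(−1)→ 6310
6310 —HB5→ 2·5^5 + 2·5^2 + 2·5 —bump→ 2·6^6 + 2·6^2 + 2·6 = 93396 —(−1)→ 93395
93395 —HB6→ 2·6^6 + 2·6^2 + 6 + 5 —bump→ 2·7^7 + 2·7^2 + 7 + 5 = 1647196 —(−1)→ 1647195
1647195 —HB7→ 2·7^7 + 2·7^2 + 7 + 4 —bump→ 2·8^8 + 2·8^2 + 8 + 4 = 33554572 —(−1)→ 33554571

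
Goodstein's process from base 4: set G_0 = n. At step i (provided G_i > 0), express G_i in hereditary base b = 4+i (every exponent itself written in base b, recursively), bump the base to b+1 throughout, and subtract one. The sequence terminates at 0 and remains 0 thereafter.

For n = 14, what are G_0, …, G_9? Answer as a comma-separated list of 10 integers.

14, 16, 18, 20, 21, 22, 23, 24, 25, 26

G_0=14  [base 4] 3·4 + 2  →[4↦5]→  3·5 + 2 = 17  −1 ⇒ G_1=16
G_1=16  [base 5] 3·5 + 1  →[5↦6]→  3·6 + 1 = 19  −1 ⇒ G_2=18
G_2=18  [base 6] 3·6  →[6↦7]→  3·7 = 21  −1 ⇒ G_3=20
G_3=20  [base 7] 2·7 + 6  →[7↦8]→  2·8 + 6 = 22  −1 ⇒ G_4=21
G_4=21  [base 8] 2·8 + 5  →[8↦9]→  2·9 + 5 = 23  −1 ⇒ G_5=22
G_5=22  [base 9] 2·9 + 4  →[9↦10]→  2·10 + 4 = 24  −1 ⇒ G_6=23
G_6=23  [base 10] 2·10 + 3  →[10↦11]→  2·11 + 3 = 25  −1 ⇒ G_7=24
G_7=24  [base 11] 2·11 + 2  →[11↦12]→  2·12 + 2 = 26  −1 ⇒ G_8=25
G_8=25  [base 12] 2·12 + 1  →[12↦13]→  2·13 + 1 = 27  −1 ⇒ G_9=26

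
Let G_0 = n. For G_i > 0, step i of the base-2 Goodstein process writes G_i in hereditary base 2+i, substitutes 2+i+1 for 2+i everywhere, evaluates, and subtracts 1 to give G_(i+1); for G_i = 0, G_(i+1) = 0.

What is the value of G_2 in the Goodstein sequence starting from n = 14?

1281

i=0: 14 = 2^(2 + 1) + 2^2 + 2 (b=2); 2→3: 3^(3 + 1) + 3^3 + 3 = 111; 111−1 = 110
i=1: 110 = 3^(3 + 1) + 3^3 + 2 (b=3); 3→4: 4^(4 + 1) + 4^4 + 2 = 1282; 1282−1 = 1281
i=2: 1281 = 4^(4 + 1) + 4^4 + 1 (b=4); 4→5: 5^(5 + 1) + 5^5 + 1 = 18751; 18751−1 = 18750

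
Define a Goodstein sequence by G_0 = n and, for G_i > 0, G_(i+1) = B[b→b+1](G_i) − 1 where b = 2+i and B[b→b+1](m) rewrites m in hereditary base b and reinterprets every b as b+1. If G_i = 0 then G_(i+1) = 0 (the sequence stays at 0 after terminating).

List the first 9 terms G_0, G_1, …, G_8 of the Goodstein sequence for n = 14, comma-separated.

14, 110, 1281, 18750, 326591, 5862840, 134404971, 3487116548, 100000555551

[0] 14 ≡ 2^(2 + 1) + 2^2 + 2 (base 2). Lift 3: 111. −1: 110.
[1] 110 ≡ 3^(3 + 1) + 3^3 + 2 (base 3). Lift 4: 1282. −1: 1281.
[2] 1281 ≡ 4^(4 + 1) + 4^4 + 1 (base 4). Lift 5: 18751. −1: 18750.
[3] 18750 ≡ 5^(5 + 1) + 5^5 (base 5). Lift 6: 326592. −1: 326591.
[4] 326591 ≡ 6^(6 + 1) + 5·6^5 + 5·6^4 + 5·6^3 + 5·6^2 + 5·6 + 5 (base 6). Lift 7: 5862841. −1: 5862840.
[5] 5862840 ≡ 7^(7 + 1) + 5·7^5 + 5·7^4 + 5·7^3 + 5·7^2 + 5·7 + 4 (base 7). Lift 8: 134404972. −1: 134404971.
[6] 134404971 ≡ 8^(8 + 1) + 5·8^5 + 5·8^4 + 5·8^3 + 5·8^2 + 5·8 + 3 (base 8). Lift 9: 3487116549. −1: 3487116548.
[7] 3487116548 ≡ 9^(9 + 1) + 5·9^5 + 5·9^4 + 5·9^3 + 5·9^2 + 5·9 + 2 (base 9). Lift 10: 100000555552. −1: 100000555551.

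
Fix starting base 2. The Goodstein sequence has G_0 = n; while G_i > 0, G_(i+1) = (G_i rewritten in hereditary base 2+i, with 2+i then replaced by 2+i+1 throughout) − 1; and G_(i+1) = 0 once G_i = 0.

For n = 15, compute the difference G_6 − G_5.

step 0: 15 = 2^(2 + 1) + 2^2 + 2 + 1; sub 3 for 2: 3^(3 + 1) + 3^3 + 3 + 1; = 112; G_1 = 112−1 = 111
step 1: 111 = 3^(3 + 1) + 3^3 + 3; sub 4 for 3: 4^(4 + 1) + 4^4 + 4; = 1284; G_2 = 1284−1 = 1283
step 2: 1283 = 4^(4 + 1) + 4^4 + 3; sub 5 for 4: 5^(5 + 1) + 5^5 + 3; = 18753; G_3 = 18753−1 = 18752
step 3: 18752 = 5^(5 + 1) + 5^5 + 2; sub 6 for 5: 6^(6 + 1) + 6^6 + 2; = 326594; G_4 = 326594−1 = 326593
step 4: 326593 = 6^(6 + 1) + 6^6 + 1; sub 7 for 6: 7^(7 + 1) + 7^7 + 1; = 6588345; G_5 = 6588345−1 = 6588344
step 5: 6588344 = 7^(7 + 1) + 7^7; sub 8 for 7: 8^(8 + 1) + 8^8; = 150994944; G_6 = 150994944−1 = 150994943

144406599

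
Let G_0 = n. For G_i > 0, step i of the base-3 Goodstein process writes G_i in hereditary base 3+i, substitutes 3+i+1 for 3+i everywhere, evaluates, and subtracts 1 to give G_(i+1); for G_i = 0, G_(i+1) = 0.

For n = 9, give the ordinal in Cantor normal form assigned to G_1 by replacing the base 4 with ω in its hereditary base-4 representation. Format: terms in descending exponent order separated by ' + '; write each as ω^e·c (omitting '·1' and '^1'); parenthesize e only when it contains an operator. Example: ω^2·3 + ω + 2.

ω·3 + 3

i=0: 9 = 3^2 (b=3); 3→4: 4^2 = 16; 16−1 = 15
i=1: 15 = 3·4 + 3 (b=4); 4→5: 3·5 + 3 = 18; 18−1 = 17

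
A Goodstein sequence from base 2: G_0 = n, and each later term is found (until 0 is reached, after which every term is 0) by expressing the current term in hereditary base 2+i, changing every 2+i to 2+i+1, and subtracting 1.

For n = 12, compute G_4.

280019

base 2: 12 = 2^(2 + 1) + 2^2; at 3: 3^(3 + 1) + 3^3 = 108; next = 107
base 3: 107 = 3^(3 + 1) + 2·3^2 + 2·3 + 2; at 4: 4^(4 + 1) + 2·4^2 + 2·4 + 2 = 1066; next = 1065
base 4: 1065 = 4^(4 + 1) + 2·4^2 + 2·4 + 1; at 5: 5^(5 + 1) + 2·5^2 + 2·5 + 1 = 15686; next = 15685
base 5: 15685 = 5^(5 + 1) + 2·5^2 + 2·5; at 6: 6^(6 + 1) + 2·6^2 + 2·6 = 280020; next = 280019
base 6: 280019 = 6^(6 + 1) + 2·6^2 + 6 + 5; at 7: 7^(7 + 1) + 2·7^2 + 7 + 5 = 5764911; next = 5764910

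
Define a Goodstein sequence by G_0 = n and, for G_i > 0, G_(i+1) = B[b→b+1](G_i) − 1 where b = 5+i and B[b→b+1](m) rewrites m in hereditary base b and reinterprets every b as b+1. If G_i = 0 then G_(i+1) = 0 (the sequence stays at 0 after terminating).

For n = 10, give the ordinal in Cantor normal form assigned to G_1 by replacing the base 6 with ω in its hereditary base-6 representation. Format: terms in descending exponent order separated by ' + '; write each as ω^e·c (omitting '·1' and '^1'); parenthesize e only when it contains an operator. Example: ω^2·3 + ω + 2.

step 0: 10 = 2·5; sub 6 for 5: 2·6; = 12; G_1 = 12−1 = 11
step 1: 11 = 6 + 5; sub 7 for 6: 7 + 5; = 12; G_2 = 12−1 = 11

ω + 5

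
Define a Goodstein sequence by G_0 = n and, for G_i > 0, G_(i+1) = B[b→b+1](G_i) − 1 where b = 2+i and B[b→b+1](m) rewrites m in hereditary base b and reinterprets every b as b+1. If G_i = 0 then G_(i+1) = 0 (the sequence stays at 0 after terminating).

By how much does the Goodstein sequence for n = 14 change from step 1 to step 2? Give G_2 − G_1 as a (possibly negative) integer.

1171

G_0=14  [base 2] 2^(2 + 1) + 2^2 + 2  →[2↦3]→  3^(3 + 1) + 3^3 + 3 = 111  −1 ⇒ G_1=110
G_1=110  [base 3] 3^(3 + 1) + 3^3 + 2  →[3↦4]→  4^(4 + 1) + 4^4 + 2 = 1282  −1 ⇒ G_2=1281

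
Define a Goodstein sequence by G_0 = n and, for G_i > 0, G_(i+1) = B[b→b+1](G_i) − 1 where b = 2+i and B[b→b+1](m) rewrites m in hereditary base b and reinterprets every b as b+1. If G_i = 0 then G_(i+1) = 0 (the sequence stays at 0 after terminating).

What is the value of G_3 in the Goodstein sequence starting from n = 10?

15625

i=0: 10 = 2^(2 + 1) + 2 (b=2); 2→3: 3^(3 + 1) + 3 = 84; 84−1 = 83
i=1: 83 = 3^(3 + 1) + 2 (b=3); 3→4: 4^(4 + 1) + 2 = 1026; 1026−1 = 1025
i=2: 1025 = 4^(4 + 1) + 1 (b=4); 4→5: 5^(5 + 1) + 1 = 15626; 15626−1 = 15625
i=3: 15625 = 5^(5 + 1) (b=5); 5→6: 6^(6 + 1) = 279936; 279936−1 = 279935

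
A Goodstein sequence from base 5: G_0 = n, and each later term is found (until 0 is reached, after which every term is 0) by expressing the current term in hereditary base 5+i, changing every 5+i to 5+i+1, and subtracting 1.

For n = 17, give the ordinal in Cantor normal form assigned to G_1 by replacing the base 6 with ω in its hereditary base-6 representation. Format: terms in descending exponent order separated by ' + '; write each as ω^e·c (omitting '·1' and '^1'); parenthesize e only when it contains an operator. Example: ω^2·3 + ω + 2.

G_0 = 17. HB_5(17) = 3·5 + 2. Bump = 20. G_1 = 19.
G_1 = 19. HB_6(19) = 3·6 + 1. Bump = 22. G_2 = 21.

ω·3 + 1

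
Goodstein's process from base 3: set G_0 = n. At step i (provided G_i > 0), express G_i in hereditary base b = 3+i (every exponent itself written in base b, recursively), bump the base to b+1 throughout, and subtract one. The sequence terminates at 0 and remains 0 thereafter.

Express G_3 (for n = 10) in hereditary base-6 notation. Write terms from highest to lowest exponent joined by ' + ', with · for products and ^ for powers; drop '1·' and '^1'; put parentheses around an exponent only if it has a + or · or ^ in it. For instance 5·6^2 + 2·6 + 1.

step 0: 10 = 3^2 + 1; sub 4 for 3: 4^2 + 1; = 17; G_1 = 17−1 = 16
step 1: 16 = 4^2; sub 5 for 4: 5^2; = 25; G_2 = 25−1 = 24
step 2: 24 = 4·5 + 4; sub 6 for 5: 4·6 + 4; = 28; G_3 = 28−1 = 27
step 3: 27 = 4·6 + 3; sub 7 for 6: 4·7 + 3; = 31; G_4 = 31−1 = 30

4·6 + 3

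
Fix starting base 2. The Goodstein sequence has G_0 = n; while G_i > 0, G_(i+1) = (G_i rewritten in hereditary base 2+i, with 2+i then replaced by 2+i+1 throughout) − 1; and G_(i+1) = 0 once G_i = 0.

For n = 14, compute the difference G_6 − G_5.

base 2: 14 = 2^(2 + 1) + 2^2 + 2; at 3: 3^(3 + 1) + 3^3 + 3 = 111; next = 110
base 3: 110 = 3^(3 + 1) + 3^3 + 2; at 4: 4^(4 + 1) + 4^4 + 2 = 1282; next = 1281
base 4: 1281 = 4^(4 + 1) + 4^4 + 1; at 5: 5^(5 + 1) + 5^5 + 1 = 18751; next = 18750
base 5: 18750 = 5^(5 + 1) + 5^5; at 6: 6^(6 + 1) + 6^6 = 326592; next = 326591
base 6: 326591 = 6^(6 + 1) + 5·6^5 + 5·6^4 + 5·6^3 + 5·6^2 + 5·6 + 5; at 7: 7^(7 + 1) + 5·7^5 + 5·7^4 + 5·7^3 + 5·7^2 + 5·7 + 5 = 5862841; next = 5862840
base 7: 5862840 = 7^(7 + 1) + 5·7^5 + 5·7^4 + 5·7^3 + 5·7^2 + 5·7 + 4; at 8: 8^(8 + 1) + 5·8^5 + 5·8^4 + 5·8^3 + 5·8^2 + 5·8 + 4 = 134404972; next = 134404971

128542131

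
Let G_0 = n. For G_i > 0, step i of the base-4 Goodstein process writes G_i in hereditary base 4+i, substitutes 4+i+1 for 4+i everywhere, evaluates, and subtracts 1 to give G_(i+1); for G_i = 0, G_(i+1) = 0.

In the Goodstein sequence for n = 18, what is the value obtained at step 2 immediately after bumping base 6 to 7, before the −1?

49

base 4: 18 = 4^2 + 2; at 5: 5^2 + 2 = 27; next = 26
base 5: 26 = 5^2 + 1; at 6: 6^2 + 1 = 37; next = 36
base 6: 36 = 6^2; at 7: 7^2 = 49; next = 48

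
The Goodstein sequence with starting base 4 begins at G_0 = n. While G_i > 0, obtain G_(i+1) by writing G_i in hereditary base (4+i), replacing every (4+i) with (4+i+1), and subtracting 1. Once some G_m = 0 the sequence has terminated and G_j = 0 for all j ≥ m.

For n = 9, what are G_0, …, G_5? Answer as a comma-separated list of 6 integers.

[0] 9 ≡ 2·4 + 1 (base 4). Lift 5: 11. −1: 10.
[1] 10 ≡ 2·5 (base 5). Lift 6: 12. −1: 11.
[2] 11 ≡ 6 + 5 (base 6). Lift 7: 12. −1: 11.
[3] 11 ≡ 7 + 4 (base 7). Lift 8: 12. −1: 11.
[4] 11 ≡ 8 + 3 (base 8). Lift 9: 12. −1: 11.

9, 10, 11, 11, 11, 11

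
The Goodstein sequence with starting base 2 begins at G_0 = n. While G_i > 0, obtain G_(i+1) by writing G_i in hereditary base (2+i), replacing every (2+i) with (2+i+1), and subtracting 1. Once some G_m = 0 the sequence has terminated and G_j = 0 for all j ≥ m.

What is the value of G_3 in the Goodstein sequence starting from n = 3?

2

[0] 3 ≡ 2 + 1 (base 2). Lift 3: 4. −1: 3.
[1] 3 ≡ 3 (base 3). Lift 4: 4. −1: 3.
[2] 3 ≡ 3 (base 4). Lift 5: 3. −1: 2.
[3] 2 ≡ 2 (base 5). Lift 6: 2. −1: 1.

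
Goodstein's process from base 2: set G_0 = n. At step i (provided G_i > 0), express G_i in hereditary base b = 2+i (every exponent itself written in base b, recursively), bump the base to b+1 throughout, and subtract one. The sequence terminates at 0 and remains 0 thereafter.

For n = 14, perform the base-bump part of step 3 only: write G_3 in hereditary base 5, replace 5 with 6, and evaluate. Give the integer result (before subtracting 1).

[0] 14 ≡ 2^(2 + 1) + 2^2 + 2 (base 2). Lift 3: 111. −1: 110.
[1] 110 ≡ 3^(3 + 1) + 3^3 + 2 (base 3). Lift 4: 1282. −1: 1281.
[2] 1281 ≡ 4^(4 + 1) + 4^4 + 1 (base 4). Lift 5: 18751. −1: 18750.

326592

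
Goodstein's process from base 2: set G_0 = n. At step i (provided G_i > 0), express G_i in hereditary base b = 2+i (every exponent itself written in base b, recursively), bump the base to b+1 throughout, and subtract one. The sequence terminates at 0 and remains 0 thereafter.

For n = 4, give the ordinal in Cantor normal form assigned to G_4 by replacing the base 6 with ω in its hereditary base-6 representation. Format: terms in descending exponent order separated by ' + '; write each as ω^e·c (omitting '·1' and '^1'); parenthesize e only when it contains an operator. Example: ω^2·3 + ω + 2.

4 —HB2→ 2^2 —bump→ 3^3 = 27 —(−1)→ 26
26 —HB3→ 2·3^2 + 2·3 + 2 —bump→ 2·4^2 + 2·4 + 2 = 42 —(−1)→ 41
41 —HB4→ 2·4^2 + 2·4 + 1 —bump→ 2·5^2 + 2·5 + 1 = 61 —(−1)→ 60
60 —HB5→ 2·5^2 + 2·5 —bump→ 2·6^2 + 2·6 = 84 —(−1)→ 83

ω^2·2 + ω + 5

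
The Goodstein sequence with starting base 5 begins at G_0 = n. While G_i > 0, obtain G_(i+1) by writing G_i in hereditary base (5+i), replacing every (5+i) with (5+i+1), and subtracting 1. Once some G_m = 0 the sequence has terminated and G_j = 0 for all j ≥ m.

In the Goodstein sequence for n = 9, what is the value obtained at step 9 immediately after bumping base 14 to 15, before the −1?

(0) 9|_5 = 5 + 4 ↦ 6 + 4|_6 = 10 ⇒ 9
(1) 9|_6 = 6 + 3 ↦ 7 + 3|_7 = 10 ⇒ 9
(2) 9|_7 = 7 + 2 ↦ 8 + 2|_8 = 10 ⇒ 9
(3) 9|_8 = 8 + 1 ↦ 9 + 1|_9 = 10 ⇒ 9
(4) 9|_9 = 9 ↦ 10|_10 = 10 ⇒ 9
(5) 9|_10 = 9 ↦ 9|_11 = 9 ⇒ 8
(6) 8|_11 = 8 ↦ 8|_12 = 8 ⇒ 7
(7) 7|_12 = 7 ↦ 7|_13 = 7 ⇒ 6
(8) 6|_13 = 6 ↦ 6|_14 = 6 ⇒ 5

5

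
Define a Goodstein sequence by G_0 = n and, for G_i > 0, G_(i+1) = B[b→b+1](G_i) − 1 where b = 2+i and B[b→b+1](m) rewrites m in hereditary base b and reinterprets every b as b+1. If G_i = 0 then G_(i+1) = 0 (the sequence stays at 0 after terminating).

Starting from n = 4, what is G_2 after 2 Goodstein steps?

41

(0) 4|_2 = 2^2 ↦ 3^3|_3 = 27 ⇒ 26
(1) 26|_3 = 2·3^2 + 2·3 + 2 ↦ 2·4^2 + 2·4 + 2|_4 = 42 ⇒ 41
(2) 41|_4 = 2·4^2 + 2·4 + 1 ↦ 2·5^2 + 2·5 + 1|_5 = 61 ⇒ 60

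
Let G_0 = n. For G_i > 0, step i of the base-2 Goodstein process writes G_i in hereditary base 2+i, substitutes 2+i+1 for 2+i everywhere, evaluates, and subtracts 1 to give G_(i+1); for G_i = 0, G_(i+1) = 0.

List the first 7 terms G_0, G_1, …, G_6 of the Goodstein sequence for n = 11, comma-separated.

(0) 11|_2 = 2^(2 + 1) + 2 + 1 ↦ 3^(3 + 1) + 3 + 1|_3 = 85 ⇒ 84
(1) 84|_3 = 3^(3 + 1) + 3 ↦ 4^(4 + 1) + 4|_4 = 1028 ⇒ 1027
(2) 1027|_4 = 4^(4 + 1) + 3 ↦ 5^(5 + 1) + 3|_5 = 15628 ⇒ 15627
(3) 15627|_5 = 5^(5 + 1) + 2 ↦ 6^(6 + 1) + 2|_6 = 279938 ⇒ 279937
(4) 279937|_6 = 6^(6 + 1) + 1 ↦ 7^(7 + 1) + 1|_7 = 5764802 ⇒ 5764801
(5) 5764801|_7 = 7^(7 + 1) ↦ 8^(8 + 1)|_8 = 134217728 ⇒ 134217727

11, 84, 1027, 15627, 279937, 5764801, 134217727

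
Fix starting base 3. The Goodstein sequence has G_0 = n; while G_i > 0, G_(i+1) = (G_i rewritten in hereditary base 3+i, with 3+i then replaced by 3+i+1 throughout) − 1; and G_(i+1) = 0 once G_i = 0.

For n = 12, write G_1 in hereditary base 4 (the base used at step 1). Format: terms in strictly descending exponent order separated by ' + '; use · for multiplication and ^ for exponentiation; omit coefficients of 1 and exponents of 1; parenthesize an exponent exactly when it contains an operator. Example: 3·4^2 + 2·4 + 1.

4^2 + 3

12 —HB3→ 3^2 + 3 —bump→ 4^2 + 4 = 20 —(−1)→ 19
19 —HB4→ 4^2 + 3 —bump→ 5^2 + 3 = 28 —(−1)→ 27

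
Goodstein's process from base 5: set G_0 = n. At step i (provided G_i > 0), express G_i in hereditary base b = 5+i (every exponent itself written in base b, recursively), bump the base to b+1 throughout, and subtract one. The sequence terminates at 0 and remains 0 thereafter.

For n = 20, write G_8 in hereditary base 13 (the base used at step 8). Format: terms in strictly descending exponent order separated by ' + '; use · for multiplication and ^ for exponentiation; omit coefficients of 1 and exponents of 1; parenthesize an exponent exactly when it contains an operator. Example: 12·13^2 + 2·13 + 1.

2·13 + 10

G_0 = 20. HB_5(20) = 4·5. Bump = 24. G_1 = 23.
G_1 = 23. HB_6(23) = 3·6 + 5. Bump = 26. G_2 = 25.
G_2 = 25. HB_7(25) = 3·7 + 4. Bump = 28. G_3 = 27.
G_3 = 27. HB_8(27) = 3·8 + 3. Bump = 30. G_4 = 29.
G_4 = 29. HB_9(29) = 3·9 + 2. Bump = 32. G_5 = 31.
G_5 = 31. HB_10(31) = 3·10 + 1. Bump = 34. G_6 = 33.
G_6 = 33. HB_11(33) = 3·11. Bump = 36. G_7 = 35.
G_7 = 35. HB_12(35) = 2·12 + 11. Bump = 37. G_8 = 36.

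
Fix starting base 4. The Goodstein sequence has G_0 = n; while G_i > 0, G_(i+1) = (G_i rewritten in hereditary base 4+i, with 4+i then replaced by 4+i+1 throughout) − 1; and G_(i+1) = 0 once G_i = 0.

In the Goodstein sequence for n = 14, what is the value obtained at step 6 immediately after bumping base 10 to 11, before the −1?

base 4: 14 = 3·4 + 2; at 5: 3·5 + 2 = 17; next = 16
base 5: 16 = 3·5 + 1; at 6: 3·6 + 1 = 19; next = 18
base 6: 18 = 3·6; at 7: 3·7 = 21; next = 20
base 7: 20 = 2·7 + 6; at 8: 2·8 + 6 = 22; next = 21
base 8: 21 = 2·8 + 5; at 9: 2·9 + 5 = 23; next = 22
base 9: 22 = 2·9 + 4; at 10: 2·10 + 4 = 24; next = 23
base 10: 23 = 2·10 + 3; at 11: 2·11 + 3 = 25; next = 24

25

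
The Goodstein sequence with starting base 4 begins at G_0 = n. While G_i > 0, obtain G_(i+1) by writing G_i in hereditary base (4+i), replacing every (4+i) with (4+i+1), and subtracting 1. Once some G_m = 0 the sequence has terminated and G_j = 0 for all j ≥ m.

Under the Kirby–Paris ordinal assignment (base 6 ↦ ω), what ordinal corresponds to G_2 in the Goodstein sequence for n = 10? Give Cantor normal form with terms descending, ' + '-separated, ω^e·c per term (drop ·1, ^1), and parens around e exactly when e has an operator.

ω·2

(0) 10|_4 = 2·4 + 2 ↦ 2·5 + 2|_5 = 12 ⇒ 11
(1) 11|_5 = 2·5 + 1 ↦ 2·6 + 1|_6 = 13 ⇒ 12
(2) 12|_6 = 2·6 ↦ 2·7|_7 = 14 ⇒ 13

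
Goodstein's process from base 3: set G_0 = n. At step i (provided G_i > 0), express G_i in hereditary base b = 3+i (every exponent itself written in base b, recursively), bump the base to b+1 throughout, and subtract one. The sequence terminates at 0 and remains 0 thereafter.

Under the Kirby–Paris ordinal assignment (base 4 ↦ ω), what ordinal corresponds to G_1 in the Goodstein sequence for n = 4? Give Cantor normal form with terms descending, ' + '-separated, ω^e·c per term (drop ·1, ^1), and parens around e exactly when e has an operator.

ω

G_0 = 4. HB_3(4) = 3 + 1. Bump = 5. G_1 = 4.
G_1 = 4. HB_4(4) = 4. Bump = 5. G_2 = 4.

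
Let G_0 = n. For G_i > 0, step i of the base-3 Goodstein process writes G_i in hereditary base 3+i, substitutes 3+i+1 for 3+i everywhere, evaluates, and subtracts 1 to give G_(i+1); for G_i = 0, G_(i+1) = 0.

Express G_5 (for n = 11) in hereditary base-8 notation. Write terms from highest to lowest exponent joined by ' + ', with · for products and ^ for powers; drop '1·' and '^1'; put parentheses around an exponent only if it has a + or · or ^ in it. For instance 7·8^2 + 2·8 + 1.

[0] 11 ≡ 3^2 + 2 (base 3). Lift 4: 18. −1: 17.
[1] 17 ≡ 4^2 + 1 (base 4). Lift 5: 26. −1: 25.
[2] 25 ≡ 5^2 (base 5). Lift 6: 36. −1: 35.
[3] 35 ≡ 5·6 + 5 (base 6). Lift 7: 40. −1: 39.
[4] 39 ≡ 5·7 + 4 (base 7). Lift 8: 44. −1: 43.
[5] 43 ≡ 5·8 + 3 (base 8). Lift 9: 48. −1: 47.

5·8 + 3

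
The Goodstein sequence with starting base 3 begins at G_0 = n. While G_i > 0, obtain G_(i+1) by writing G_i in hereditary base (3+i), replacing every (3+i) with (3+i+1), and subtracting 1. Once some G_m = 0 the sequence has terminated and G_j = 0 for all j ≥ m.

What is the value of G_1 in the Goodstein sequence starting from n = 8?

base 3: 8 = 2·3 + 2; at 4: 2·4 + 2 = 10; next = 9
base 4: 9 = 2·4 + 1; at 5: 2·5 + 1 = 11; next = 10

9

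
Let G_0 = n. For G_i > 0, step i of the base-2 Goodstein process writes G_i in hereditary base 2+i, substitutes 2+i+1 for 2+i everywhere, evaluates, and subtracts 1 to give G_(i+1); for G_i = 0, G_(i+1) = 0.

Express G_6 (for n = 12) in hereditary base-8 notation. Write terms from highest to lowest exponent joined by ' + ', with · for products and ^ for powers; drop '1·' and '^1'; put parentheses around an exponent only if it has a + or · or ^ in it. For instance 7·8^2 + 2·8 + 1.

8^(8 + 1) + 2·8^2 + 8 + 3

[0] 12 ≡ 2^(2 + 1) + 2^2 (base 2). Lift 3: 108. −1: 107.
[1] 107 ≡ 3^(3 + 1) + 2·3^2 + 2·3 + 2 (base 3). Lift 4: 1066. −1: 1065.
[2] 1065 ≡ 4^(4 + 1) + 2·4^2 + 2·4 + 1 (base 4). Lift 5: 15686. −1: 15685.
[3] 15685 ≡ 5^(5 + 1) + 2·5^2 + 2·5 (base 5). Lift 6: 280020. −1: 280019.
[4] 280019 ≡ 6^(6 + 1) + 2·6^2 + 6 + 5 (base 6). Lift 7: 5764911. −1: 5764910.
[5] 5764910 ≡ 7^(7 + 1) + 2·7^2 + 7 + 4 (base 7). Lift 8: 134217868. −1: 134217867.
[6] 134217867 ≡ 8^(8 + 1) + 2·8^2 + 8 + 3 (base 8). Lift 9: 3486784575. −1: 3486784574.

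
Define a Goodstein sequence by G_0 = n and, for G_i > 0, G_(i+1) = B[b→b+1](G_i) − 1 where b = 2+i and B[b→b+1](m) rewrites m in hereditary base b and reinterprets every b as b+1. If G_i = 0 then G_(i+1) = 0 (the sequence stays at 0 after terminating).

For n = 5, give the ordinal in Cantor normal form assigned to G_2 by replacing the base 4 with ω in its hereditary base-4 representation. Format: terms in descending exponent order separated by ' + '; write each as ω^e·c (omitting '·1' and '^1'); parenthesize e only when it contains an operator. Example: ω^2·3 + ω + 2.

ω^3·3 + ω^2·3 + ω·3 + 3

5 —HB2→ 2^2 + 1 —bump→ 3^3 + 1 = 28 —(−1)→ 27
27 —HB3→ 3^3 —bump→ 4^4 = 256 —(−1)→ 255
255 —HB4→ 3·4^3 + 3·4^2 + 3·4 + 3 —bump→ 3·5^3 + 3·5^2 + 3·5 + 3 = 468 —(−1)→ 467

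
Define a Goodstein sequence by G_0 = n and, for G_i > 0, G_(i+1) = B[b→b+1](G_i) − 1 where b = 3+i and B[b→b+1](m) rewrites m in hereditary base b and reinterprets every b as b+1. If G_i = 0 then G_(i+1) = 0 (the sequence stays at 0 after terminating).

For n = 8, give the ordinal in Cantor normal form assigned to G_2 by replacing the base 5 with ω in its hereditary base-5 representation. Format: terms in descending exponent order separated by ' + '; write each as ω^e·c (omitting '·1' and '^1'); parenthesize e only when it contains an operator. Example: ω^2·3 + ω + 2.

step 0: 8 = 2·3 + 2; sub 4 for 3: 2·4 + 2; = 10; G_1 = 10−1 = 9
step 1: 9 = 2·4 + 1; sub 5 for 4: 2·5 + 1; = 11; G_2 = 11−1 = 10
step 2: 10 = 2·5; sub 6 for 5: 2·6; = 12; G_3 = 12−1 = 11

ω·2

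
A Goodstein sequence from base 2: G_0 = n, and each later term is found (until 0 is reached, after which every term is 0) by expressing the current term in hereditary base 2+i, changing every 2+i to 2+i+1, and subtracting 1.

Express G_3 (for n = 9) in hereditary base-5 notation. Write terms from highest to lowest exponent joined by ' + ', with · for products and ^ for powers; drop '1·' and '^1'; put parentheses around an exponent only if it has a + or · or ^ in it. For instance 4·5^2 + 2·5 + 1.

3·5^5 + 3·5^3 + 3·5^2 + 3·5 + 2

(0) 9|_2 = 2^(2 + 1) + 1 ↦ 3^(3 + 1) + 1|_3 = 82 ⇒ 81
(1) 81|_3 = 3^(3 + 1) ↦ 4^(4 + 1)|_4 = 1024 ⇒ 1023
(2) 1023|_4 = 3·4^4 + 3·4^3 + 3·4^2 + 3·4 + 3 ↦ 3·5^5 + 3·5^3 + 3·5^2 + 3·5 + 3|_5 = 9843 ⇒ 9842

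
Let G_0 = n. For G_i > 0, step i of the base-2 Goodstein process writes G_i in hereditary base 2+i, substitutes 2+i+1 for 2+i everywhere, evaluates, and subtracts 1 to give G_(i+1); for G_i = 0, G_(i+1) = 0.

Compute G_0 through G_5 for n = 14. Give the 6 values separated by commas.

14, 110, 1281, 18750, 326591, 5862840

(0) 14|_2 = 2^(2 + 1) + 2^2 + 2 ↦ 3^(3 + 1) + 3^3 + 3|_3 = 111 ⇒ 110
(1) 110|_3 = 3^(3 + 1) + 3^3 + 2 ↦ 4^(4 + 1) + 4^4 + 2|_4 = 1282 ⇒ 1281
(2) 1281|_4 = 4^(4 + 1) + 4^4 + 1 ↦ 5^(5 + 1) + 5^5 + 1|_5 = 18751 ⇒ 18750
(3) 18750|_5 = 5^(5 + 1) + 5^5 ↦ 6^(6 + 1) + 6^6|_6 = 326592 ⇒ 326591
(4) 326591|_6 = 6^(6 + 1) + 5·6^5 + 5·6^4 + 5·6^3 + 5·6^2 + 5·6 + 5 ↦ 7^(7 + 1) + 5·7^5 + 5·7^4 + 5·7^3 + 5·7^2 + 5·7 + 5|_7 = 5862841 ⇒ 5862840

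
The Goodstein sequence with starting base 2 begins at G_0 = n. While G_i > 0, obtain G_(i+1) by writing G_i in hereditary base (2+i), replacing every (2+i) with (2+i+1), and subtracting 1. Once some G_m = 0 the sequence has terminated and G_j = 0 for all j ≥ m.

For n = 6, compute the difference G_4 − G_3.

43530

step 0: 6 = 2^2 + 2; sub 3 for 2: 3^3 + 3; = 30; G_1 = 30−1 = 29
step 1: 29 = 3^3 + 2; sub 4 for 3: 4^4 + 2; = 258; G_2 = 258−1 = 257
step 2: 257 = 4^4 + 1; sub 5 for 4: 5^5 + 1; = 3126; G_3 = 3126−1 = 3125
step 3: 3125 = 5^5; sub 6 for 5: 6^6; = 46656; G_4 = 46656−1 = 46655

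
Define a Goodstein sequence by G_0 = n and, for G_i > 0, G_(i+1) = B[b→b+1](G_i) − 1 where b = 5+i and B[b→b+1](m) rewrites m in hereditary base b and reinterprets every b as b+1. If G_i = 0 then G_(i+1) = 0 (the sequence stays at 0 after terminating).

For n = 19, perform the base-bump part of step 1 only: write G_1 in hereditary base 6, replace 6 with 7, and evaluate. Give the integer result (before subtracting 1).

base 5: 19 = 3·5 + 4; at 6: 3·6 + 4 = 22; next = 21
base 6: 21 = 3·6 + 3; at 7: 3·7 + 3 = 24; next = 23

24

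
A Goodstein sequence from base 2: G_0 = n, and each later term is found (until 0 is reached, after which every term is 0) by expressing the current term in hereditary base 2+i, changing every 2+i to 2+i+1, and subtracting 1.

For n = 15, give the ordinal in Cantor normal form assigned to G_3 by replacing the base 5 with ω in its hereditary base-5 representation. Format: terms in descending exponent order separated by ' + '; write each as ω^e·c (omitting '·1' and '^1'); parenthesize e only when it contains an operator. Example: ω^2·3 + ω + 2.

base 2: 15 = 2^(2 + 1) + 2^2 + 2 + 1; at 3: 3^(3 + 1) + 3^3 + 3 + 1 = 112; next = 111
base 3: 111 = 3^(3 + 1) + 3^3 + 3; at 4: 4^(4 + 1) + 4^4 + 4 = 1284; next = 1283
base 4: 1283 = 4^(4 + 1) + 4^4 + 3; at 5: 5^(5 + 1) + 5^5 + 3 = 18753; next = 18752
base 5: 18752 = 5^(5 + 1) + 5^5 + 2; at 6: 6^(6 + 1) + 6^6 + 2 = 326594; next = 326593

ω^(ω + 1) + ω^ω + 2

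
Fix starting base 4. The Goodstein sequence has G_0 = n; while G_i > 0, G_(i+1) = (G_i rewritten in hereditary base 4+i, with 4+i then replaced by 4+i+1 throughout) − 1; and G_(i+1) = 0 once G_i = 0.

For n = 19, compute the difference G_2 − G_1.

i=0: 19 = 4^2 + 3 (b=4); 4→5: 5^2 + 3 = 28; 28−1 = 27
i=1: 27 = 5^2 + 2 (b=5); 5→6: 6^2 + 2 = 38; 38−1 = 37

10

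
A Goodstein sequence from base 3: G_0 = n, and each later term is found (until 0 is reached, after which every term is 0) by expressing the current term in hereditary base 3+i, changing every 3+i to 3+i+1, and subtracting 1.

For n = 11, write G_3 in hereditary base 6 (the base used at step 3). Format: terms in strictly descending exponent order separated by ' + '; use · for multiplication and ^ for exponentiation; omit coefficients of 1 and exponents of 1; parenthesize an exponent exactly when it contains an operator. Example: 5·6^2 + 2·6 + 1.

5·6 + 5

G_0 = 11. HB_3(11) = 3^2 + 2. Bump = 18. G_1 = 17.
G_1 = 17. HB_4(17) = 4^2 + 1. Bump = 26. G_2 = 25.
G_2 = 25. HB_5(25) = 5^2. Bump = 36. G_3 = 35.
G_3 = 35. HB_6(35) = 5·6 + 5. Bump = 40. G_4 = 39.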